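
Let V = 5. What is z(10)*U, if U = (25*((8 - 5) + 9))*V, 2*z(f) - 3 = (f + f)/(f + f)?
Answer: 3000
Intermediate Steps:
z(f) = 2 (z(f) = 3/2 + ((f + f)/(f + f))/2 = 3/2 + ((2*f)/((2*f)))/2 = 3/2 + ((2*f)*(1/(2*f)))/2 = 3/2 + (½)*1 = 3/2 + ½ = 2)
U = 1500 (U = (25*((8 - 5) + 9))*5 = (25*(3 + 9))*5 = (25*12)*5 = 300*5 = 1500)
z(10)*U = 2*1500 = 3000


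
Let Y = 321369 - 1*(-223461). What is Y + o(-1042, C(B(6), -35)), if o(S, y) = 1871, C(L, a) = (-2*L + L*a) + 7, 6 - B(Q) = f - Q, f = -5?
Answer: 546701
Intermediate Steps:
B(Q) = 11 + Q (B(Q) = 6 - (-5 - Q) = 6 + (5 + Q) = 11 + Q)
C(L, a) = 7 - 2*L + L*a
Y = 544830 (Y = 321369 + 223461 = 544830)
Y + o(-1042, C(B(6), -35)) = 544830 + 1871 = 546701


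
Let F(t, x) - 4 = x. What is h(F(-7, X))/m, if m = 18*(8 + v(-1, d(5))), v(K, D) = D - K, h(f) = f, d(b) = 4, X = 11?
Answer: 5/78 ≈ 0.064103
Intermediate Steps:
F(t, x) = 4 + x
m = 234 (m = 18*(8 + (4 - 1*(-1))) = 18*(8 + (4 + 1)) = 18*(8 + 5) = 18*13 = 234)
h(F(-7, X))/m = (4 + 11)/234 = 15*(1/234) = 5/78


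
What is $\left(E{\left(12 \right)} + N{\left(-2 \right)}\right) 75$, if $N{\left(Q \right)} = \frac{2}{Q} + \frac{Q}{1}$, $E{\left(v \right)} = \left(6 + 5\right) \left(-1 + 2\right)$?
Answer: $600$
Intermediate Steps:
$E{\left(v \right)} = 11$ ($E{\left(v \right)} = 11 \cdot 1 = 11$)
$N{\left(Q \right)} = Q + \frac{2}{Q}$ ($N{\left(Q \right)} = \frac{2}{Q} + Q 1 = \frac{2}{Q} + Q = Q + \frac{2}{Q}$)
$\left(E{\left(12 \right)} + N{\left(-2 \right)}\right) 75 = \left(11 - \left(2 - \frac{2}{-2}\right)\right) 75 = \left(11 + \left(-2 + 2 \left(- \frac{1}{2}\right)\right)\right) 75 = \left(11 - 3\right) 75 = 8 \cdot 75 = 600$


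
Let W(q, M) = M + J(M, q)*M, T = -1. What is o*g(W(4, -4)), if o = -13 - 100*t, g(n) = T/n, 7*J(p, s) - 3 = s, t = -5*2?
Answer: 987/8 ≈ 123.38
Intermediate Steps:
t = -10
J(p, s) = 3/7 + s/7
W(q, M) = M + M*(3/7 + q/7) (W(q, M) = M + (3/7 + q/7)*M = M + M*(3/7 + q/7))
g(n) = -1/n
o = 987 (o = -13 - 100*(-10) = -13 + 1000 = 987)
o*g(W(4, -4)) = 987*(-1/((1/7)*(-4)*(10 + 4))) = 987*(-1/((1/7)*(-4)*14)) = 987*(-1/(-8)) = 987*(-1*(-1/8)) = 987*(1/8) = 987/8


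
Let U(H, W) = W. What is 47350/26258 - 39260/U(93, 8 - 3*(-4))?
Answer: -25748552/13129 ≈ -1961.2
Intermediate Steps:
47350/26258 - 39260/U(93, 8 - 3*(-4)) = 47350/26258 - 39260/(8 - 3*(-4)) = 47350*(1/26258) - 39260/(8 + 12) = 23675/13129 - 39260/20 = 23675/13129 - 39260*1/20 = 23675/13129 - 1963 = -25748552/13129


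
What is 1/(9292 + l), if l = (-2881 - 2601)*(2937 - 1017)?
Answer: -1/10516148 ≈ -9.5092e-8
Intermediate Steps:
l = -10525440 (l = -5482*1920 = -10525440)
1/(9292 + l) = 1/(9292 - 10525440) = 1/(-10516148) = -1/10516148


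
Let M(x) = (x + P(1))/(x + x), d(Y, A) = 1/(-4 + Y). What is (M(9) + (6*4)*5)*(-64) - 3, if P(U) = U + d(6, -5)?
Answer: -23161/3 ≈ -7720.3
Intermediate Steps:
P(U) = ½ + U (P(U) = U + 1/(-4 + 6) = U + 1/2 = U + ½ = ½ + U)
M(x) = (3/2 + x)/(2*x) (M(x) = (x + (½ + 1))/(x + x) = (x + 3/2)/((2*x)) = (3/2 + x)*(1/(2*x)) = (3/2 + x)/(2*x))
(M(9) + (6*4)*5)*(-64) - 3 = ((¼)*(3 + 2*9)/9 + (6*4)*5)*(-64) - 3 = ((¼)*(⅑)*(3 + 18) + 24*5)*(-64) - 3 = ((¼)*(⅑)*21 + 120)*(-64) - 3 = (7/12 + 120)*(-64) - 3 = (1447/12)*(-64) - 3 = -23152/3 - 3 = -23161/3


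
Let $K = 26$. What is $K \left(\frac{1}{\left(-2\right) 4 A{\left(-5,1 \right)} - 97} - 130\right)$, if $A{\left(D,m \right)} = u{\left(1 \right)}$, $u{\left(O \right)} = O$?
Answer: $- \frac{354926}{105} \approx -3380.2$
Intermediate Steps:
$A{\left(D,m \right)} = 1$
$K \left(\frac{1}{\left(-2\right) 4 A{\left(-5,1 \right)} - 97} - 130\right) = 26 \left(\frac{1}{\left(-2\right) 4 \cdot 1 - 97} - 130\right) = 26 \left(\frac{1}{\left(-8\right) 1 - 97} - 130\right) = 26 \left(\frac{1}{-8 - 97} - 130\right) = 26 \left(\frac{1}{-105} - 130\right) = 26 \left(- \frac{1}{105} - 130\right) = 26 \left(- \frac{13651}{105}\right) = - \frac{354926}{105}$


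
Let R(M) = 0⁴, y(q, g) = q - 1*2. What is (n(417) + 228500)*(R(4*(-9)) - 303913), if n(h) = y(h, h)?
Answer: -69570244395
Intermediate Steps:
y(q, g) = -2 + q (y(q, g) = q - 2 = -2 + q)
n(h) = -2 + h
R(M) = 0
(n(417) + 228500)*(R(4*(-9)) - 303913) = ((-2 + 417) + 228500)*(0 - 303913) = (415 + 228500)*(-303913) = 228915*(-303913) = -69570244395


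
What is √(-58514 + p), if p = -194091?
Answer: I*√252605 ≈ 502.6*I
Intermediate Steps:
√(-58514 + p) = √(-58514 - 194091) = √(-252605) = I*√252605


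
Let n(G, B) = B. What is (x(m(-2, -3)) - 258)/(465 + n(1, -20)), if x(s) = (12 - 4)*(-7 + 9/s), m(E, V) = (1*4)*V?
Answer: -64/89 ≈ -0.71910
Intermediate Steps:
m(E, V) = 4*V
x(s) = -56 + 72/s (x(s) = 8*(-7 + 9/s) = -56 + 72/s)
(x(m(-2, -3)) - 258)/(465 + n(1, -20)) = ((-56 + 72/((4*(-3)))) - 258)/(465 - 20) = ((-56 + 72/(-12)) - 258)/445 = ((-56 + 72*(-1/12)) - 258)*(1/445) = ((-56 - 6) - 258)*(1/445) = (-62 - 258)*(1/445) = -320*1/445 = -64/89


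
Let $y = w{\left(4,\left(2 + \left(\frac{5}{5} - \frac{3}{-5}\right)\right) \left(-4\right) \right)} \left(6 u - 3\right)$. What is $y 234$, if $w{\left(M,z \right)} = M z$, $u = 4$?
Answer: $- \frac{1415232}{5} \approx -2.8305 \cdot 10^{5}$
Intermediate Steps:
$y = - \frac{6048}{5}$ ($y = 4 \left(2 + \left(\frac{5}{5} - \frac{3}{-5}\right)\right) \left(-4\right) \left(6 \cdot 4 - 3\right) = 4 \left(2 + \left(5 \cdot \frac{1}{5} - - \frac{3}{5}\right)\right) \left(-4\right) \left(24 - 3\right) = 4 \left(2 + \left(1 + \frac{3}{5}\right)\right) \left(-4\right) 21 = 4 \left(2 + \frac{8}{5}\right) \left(-4\right) 21 = 4 \cdot \frac{18}{5} \left(-4\right) 21 = 4 \left(- \frac{72}{5}\right) 21 = \left(- \frac{288}{5}\right) 21 = - \frac{6048}{5} \approx -1209.6$)
$y 234 = \left(- \frac{6048}{5}\right) 234 = - \frac{1415232}{5}$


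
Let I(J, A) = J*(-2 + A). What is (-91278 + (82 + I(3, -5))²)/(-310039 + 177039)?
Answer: 87557/133000 ≈ 0.65832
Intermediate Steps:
(-91278 + (82 + I(3, -5))²)/(-310039 + 177039) = (-91278 + (82 + 3*(-2 - 5))²)/(-310039 + 177039) = (-91278 + (82 + 3*(-7))²)/(-133000) = (-91278 + (82 - 21)²)*(-1/133000) = (-91278 + 61²)*(-1/133000) = (-91278 + 3721)*(-1/133000) = -87557*(-1/133000) = 87557/133000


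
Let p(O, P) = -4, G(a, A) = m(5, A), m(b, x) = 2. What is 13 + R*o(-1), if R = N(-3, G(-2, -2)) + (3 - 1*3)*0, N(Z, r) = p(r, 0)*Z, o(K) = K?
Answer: 1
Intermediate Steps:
G(a, A) = 2
N(Z, r) = -4*Z
R = 12 (R = -4*(-3) + (3 - 1*3)*0 = 12 + (3 - 3)*0 = 12 + 0*0 = 12 + 0 = 12)
13 + R*o(-1) = 13 + 12*(-1) = 13 - 12 = 1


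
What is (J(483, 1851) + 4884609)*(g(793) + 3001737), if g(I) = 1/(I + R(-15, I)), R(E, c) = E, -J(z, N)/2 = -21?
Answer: 11407376487860937/778 ≈ 1.4662e+13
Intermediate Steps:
J(z, N) = 42 (J(z, N) = -2*(-21) = 42)
g(I) = 1/(-15 + I) (g(I) = 1/(I - 15) = 1/(-15 + I))
(J(483, 1851) + 4884609)*(g(793) + 3001737) = (42 + 4884609)*(1/(-15 + 793) + 3001737) = 4884651*(1/778 + 3001737) = 4884651*(2335351387/778) = 11407376487860937/778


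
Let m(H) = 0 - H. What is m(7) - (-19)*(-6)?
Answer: -121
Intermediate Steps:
m(H) = -H
m(7) - (-19)*(-6) = -1*7 - (-19)*(-6) = -7 - 1*114 = -7 - 114 = -121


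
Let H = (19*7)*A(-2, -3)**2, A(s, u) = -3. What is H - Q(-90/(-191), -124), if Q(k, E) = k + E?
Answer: 252221/191 ≈ 1320.5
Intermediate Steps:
Q(k, E) = E + k
H = 1197 (H = (19*7)*(-3)**2 = 133*9 = 1197)
H - Q(-90/(-191), -124) = 1197 - (-124 - 90/(-191)) = 1197 - (-124 - 90*(-1/191)) = 1197 - (-124 + 90/191) = 1197 - 1*(-23594/191) = 1197 + 23594/191 = 252221/191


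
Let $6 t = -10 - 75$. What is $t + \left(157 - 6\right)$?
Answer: $\frac{821}{6} \approx 136.83$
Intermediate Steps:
$t = - \frac{85}{6}$ ($t = \frac{-10 - 75}{6} = \frac{1}{6} \left(-85\right) = - \frac{85}{6} \approx -14.167$)
$t + \left(157 - 6\right) = - \frac{85}{6} + \left(157 - 6\right) = - \frac{85}{6} + 151 = \frac{821}{6}$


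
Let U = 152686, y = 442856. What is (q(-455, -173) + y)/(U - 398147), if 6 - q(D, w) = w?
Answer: -443035/245461 ≈ -1.8049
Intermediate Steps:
q(D, w) = 6 - w
(q(-455, -173) + y)/(U - 398147) = ((6 - 1*(-173)) + 442856)/(152686 - 398147) = ((6 + 173) + 442856)/(-245461) = (179 + 442856)*(-1/245461) = 443035*(-1/245461) = -443035/245461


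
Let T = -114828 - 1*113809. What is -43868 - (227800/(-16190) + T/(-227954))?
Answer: -16184992921751/369057526 ≈ -43855.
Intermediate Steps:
T = -228637 (T = -114828 - 113809 = -228637)
-43868 - (227800/(-16190) + T/(-227954)) = -43868 - (227800/(-16190) - 228637/(-227954)) = -43868 - (227800*(-1/16190) - 228637*(-1/227954)) = -43868 - (-22780/1619 + 228637/227954) = -43868 - 1*(-4822628817/369057526) = -43868 + 4822628817/369057526 = -16184992921751/369057526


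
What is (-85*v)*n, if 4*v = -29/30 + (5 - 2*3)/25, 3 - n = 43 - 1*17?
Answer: -59041/120 ≈ -492.01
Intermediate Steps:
n = -23 (n = 3 - (43 - 1*17) = 3 - (43 - 17) = 3 - 1*26 = 3 - 26 = -23)
v = -151/600 (v = (-29/30 + (5 - 2*3)/25)/4 = (-29*1/30 + (5 - 6)*(1/25))/4 = (-29/30 - 1*1/25)/4 = (-29/30 - 1/25)/4 = (¼)*(-151/150) = -151/600 ≈ -0.25167)
(-85*v)*n = -85*(-151/600)*(-23) = (2567/120)*(-23) = -59041/120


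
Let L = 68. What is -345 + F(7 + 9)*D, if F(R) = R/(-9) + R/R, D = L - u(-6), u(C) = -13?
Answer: -408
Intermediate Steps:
D = 81 (D = 68 - 1*(-13) = 68 + 13 = 81)
F(R) = 1 - R/9 (F(R) = R*(-⅑) + 1 = -R/9 + 1 = 1 - R/9)
-345 + F(7 + 9)*D = -345 + (1 - (7 + 9)/9)*81 = -345 + (1 - ⅑*16)*81 = -345 + (1 - 16/9)*81 = -345 - 7/9*81 = -345 - 63 = -408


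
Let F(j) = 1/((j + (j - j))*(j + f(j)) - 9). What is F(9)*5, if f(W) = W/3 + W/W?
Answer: 5/108 ≈ 0.046296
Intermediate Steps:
f(W) = 1 + W/3 (f(W) = W*(⅓) + 1 = W/3 + 1 = 1 + W/3)
F(j) = 1/(-9 + j*(1 + 4*j/3)) (F(j) = 1/((j + (j - j))*(j + (1 + j/3)) - 9) = 1/((j + 0)*(1 + 4*j/3) - 9) = 1/(j*(1 + 4*j/3) - 9) = 1/(-9 + j*(1 + 4*j/3)))
F(9)*5 = (3/(-27 + 3*9 + 4*9²))*5 = (3/(-27 + 27 + 4*81))*5 = (3/(-27 + 27 + 324))*5 = (3/324)*5 = (3*(1/324))*5 = (1/108)*5 = 5/108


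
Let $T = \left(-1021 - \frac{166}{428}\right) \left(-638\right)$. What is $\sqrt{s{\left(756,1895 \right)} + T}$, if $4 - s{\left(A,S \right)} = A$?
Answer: $\frac{\sqrt{7452079093}}{107} \approx 806.78$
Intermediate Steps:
$s{\left(A,S \right)} = 4 - A$
$T = \frac{69726063}{107}$ ($T = \left(-1021 - \frac{83}{214}\right) \left(-638\right) = \left(- \frac{218577}{214}\right) \left(-638\right) = \frac{69726063}{107} \approx 6.5165 \cdot 10^{5}$)
$\sqrt{s{\left(756,1895 \right)} + T} = \sqrt{\left(4 - 756\right) + \frac{69726063}{107}} = \sqrt{-752 + \frac{69726063}{107}} = \sqrt{\frac{69645599}{107}} = \frac{\sqrt{7452079093}}{107}$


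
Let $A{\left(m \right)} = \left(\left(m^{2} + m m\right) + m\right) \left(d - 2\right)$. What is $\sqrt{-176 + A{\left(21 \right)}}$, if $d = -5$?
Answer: $i \sqrt{6497} \approx 80.604 i$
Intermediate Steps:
$A{\left(m \right)} = - 14 m^{2} - 7 m$ ($A{\left(m \right)} = \left(\left(m^{2} + m m\right) + m\right) \left(-5 - 2\right) = \left(\left(m^{2} + m^{2}\right) + m\right) \left(-7\right) = \left(2 m^{2} + m\right) \left(-7\right) = \left(m + 2 m^{2}\right) \left(-7\right) = - 14 m^{2} - 7 m$)
$\sqrt{-176 + A{\left(21 \right)}} = \sqrt{-176 - 147 \left(1 + 2 \cdot 21\right)} = \sqrt{-176 - 147 \left(1 + 42\right)} = \sqrt{-176 - 147 \cdot 43} = \sqrt{-176 - 6321} = \sqrt{-6497} = i \sqrt{6497}$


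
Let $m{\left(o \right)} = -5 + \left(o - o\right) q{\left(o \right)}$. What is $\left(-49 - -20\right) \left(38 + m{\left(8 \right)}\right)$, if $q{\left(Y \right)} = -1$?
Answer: $-957$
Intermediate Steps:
$m{\left(o \right)} = -5$ ($m{\left(o \right)} = -5 + \left(o - o\right) \left(-1\right) = -5 + 0 \left(-1\right) = -5 + 0 = -5$)
$\left(-49 - -20\right) \left(38 + m{\left(8 \right)}\right) = \left(-49 - -20\right) \left(38 - 5\right) = \left(-49 + 20\right) 33 = \left(-29\right) 33 = -957$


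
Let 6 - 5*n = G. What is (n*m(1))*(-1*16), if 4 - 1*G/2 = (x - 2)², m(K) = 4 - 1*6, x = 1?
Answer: 0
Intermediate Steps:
m(K) = -2 (m(K) = 4 - 6 = -2)
G = 6 (G = 8 - 2*(1 - 2)² = 8 - 2*(-1)² = 8 - 2*1 = 8 - 2 = 6)
n = 0 (n = 6/5 - ⅕*6 = 6/5 - 6/5 = 0)
(n*m(1))*(-1*16) = (0*(-2))*(-1*16) = 0*(-16) = 0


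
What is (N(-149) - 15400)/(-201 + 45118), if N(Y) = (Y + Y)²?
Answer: 73404/44917 ≈ 1.6342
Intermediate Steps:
N(Y) = 4*Y² (N(Y) = (2*Y)² = 4*Y²)
(N(-149) - 15400)/(-201 + 45118) = (4*(-149)² - 15400)/(-201 + 45118) = (4*22201 - 15400)/44917 = (88804 - 15400)*(1/44917) = 73404*(1/44917) = 73404/44917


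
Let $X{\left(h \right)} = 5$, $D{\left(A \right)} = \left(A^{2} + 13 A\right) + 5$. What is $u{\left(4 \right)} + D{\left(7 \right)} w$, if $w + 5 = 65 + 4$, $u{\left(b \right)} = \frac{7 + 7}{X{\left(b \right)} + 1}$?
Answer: $\frac{27847}{3} \approx 9282.3$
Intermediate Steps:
$D{\left(A \right)} = 5 + A^{2} + 13 A$
$u{\left(b \right)} = \frac{7}{3}$ ($u{\left(b \right)} = \frac{7 + 7}{5 + 1} = \frac{14}{6} = 14 \cdot \frac{1}{6} = \frac{7}{3}$)
$w = 64$ ($w = -5 + \left(65 + 4\right) = -5 + 69 = 64$)
$u{\left(4 \right)} + D{\left(7 \right)} w = \frac{7}{3} + \left(5 + 7^{2} + 13 \cdot 7\right) 64 = \frac{7}{3} + \left(5 + 49 + 91\right) 64 = \frac{7}{3} + 145 \cdot 64 = \frac{7}{3} + 9280 = \frac{27847}{3}$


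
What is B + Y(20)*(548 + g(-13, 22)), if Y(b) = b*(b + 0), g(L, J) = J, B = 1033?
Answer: 229033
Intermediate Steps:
Y(b) = b² (Y(b) = b*b = b²)
B + Y(20)*(548 + g(-13, 22)) = 1033 + 20²*(548 + 22) = 1033 + 400*570 = 1033 + 228000 = 229033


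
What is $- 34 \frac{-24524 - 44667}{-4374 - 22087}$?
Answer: $- \frac{2352494}{26461} \approx -88.904$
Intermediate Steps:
$- 34 \frac{-24524 - 44667}{-4374 - 22087} = - 34 \left(- \frac{69191}{-26461}\right) = - 34 \left(\left(-69191\right) \left(- \frac{1}{26461}\right)\right) = \left(-34\right) \frac{69191}{26461} = - \frac{2352494}{26461}$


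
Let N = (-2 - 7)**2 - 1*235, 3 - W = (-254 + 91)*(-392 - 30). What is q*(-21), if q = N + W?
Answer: 1447677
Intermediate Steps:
W = -68783 (W = 3 - (-254 + 91)*(-392 - 30) = 3 - (-163)*(-422) = 3 - 1*68786 = 3 - 68786 = -68783)
N = -154 (N = (-9)**2 - 235 = 81 - 235 = -154)
q = -68937 (q = -154 - 68783 = -68937)
q*(-21) = -68937*(-21) = 1447677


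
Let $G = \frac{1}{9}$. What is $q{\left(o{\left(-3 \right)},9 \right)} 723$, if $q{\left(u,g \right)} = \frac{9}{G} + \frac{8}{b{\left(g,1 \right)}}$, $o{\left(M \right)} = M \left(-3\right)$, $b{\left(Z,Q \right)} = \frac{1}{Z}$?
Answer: $110619$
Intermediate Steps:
$o{\left(M \right)} = - 3 M$
$G = \frac{1}{9} \approx 0.11111$
$q{\left(u,g \right)} = 81 + 8 g$ ($q{\left(u,g \right)} = 9 \frac{1}{\frac{1}{9}} + \frac{8}{\frac{1}{g}} = 9 \cdot 9 + 8 g = 81 + 8 g$)
$q{\left(o{\left(-3 \right)},9 \right)} 723 = \left(81 + 8 \cdot 9\right) 723 = \left(81 + 72\right) 723 = 153 \cdot 723 = 110619$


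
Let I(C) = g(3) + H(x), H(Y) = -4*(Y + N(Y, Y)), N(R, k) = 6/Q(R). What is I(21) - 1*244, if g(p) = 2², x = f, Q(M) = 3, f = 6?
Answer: -272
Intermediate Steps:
x = 6
N(R, k) = 2 (N(R, k) = 6/3 = 6*(⅓) = 2)
g(p) = 4
H(Y) = -8 - 4*Y (H(Y) = -4*(Y + 2) = -4*(2 + Y) = -8 - 4*Y)
I(C) = -28 (I(C) = 4 + (-8 - 4*6) = 4 + (-8 - 24) = 4 - 32 = -28)
I(21) - 1*244 = -28 - 1*244 = -28 - 244 = -272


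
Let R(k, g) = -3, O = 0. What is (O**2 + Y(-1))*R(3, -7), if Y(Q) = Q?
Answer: 3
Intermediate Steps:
(O**2 + Y(-1))*R(3, -7) = (0**2 - 1)*(-3) = (0 - 1)*(-3) = -1*(-3) = 3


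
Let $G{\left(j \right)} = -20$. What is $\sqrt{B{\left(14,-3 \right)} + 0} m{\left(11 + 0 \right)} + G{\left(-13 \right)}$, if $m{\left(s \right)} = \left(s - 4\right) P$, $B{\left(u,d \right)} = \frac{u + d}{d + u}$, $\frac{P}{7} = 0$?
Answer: $-20$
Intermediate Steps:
$P = 0$ ($P = 7 \cdot 0 = 0$)
$B{\left(u,d \right)} = 1$ ($B{\left(u,d \right)} = \frac{d + u}{d + u} = 1$)
$m{\left(s \right)} = 0$ ($m{\left(s \right)} = \left(s - 4\right) 0 = \left(-4 + s\right) 0 = 0$)
$\sqrt{B{\left(14,-3 \right)} + 0} m{\left(11 + 0 \right)} + G{\left(-13 \right)} = \sqrt{1 + 0} \cdot 0 - 20 = \sqrt{1} \cdot 0 - 20 = 1 \cdot 0 - 20 = 0 - 20 = -20$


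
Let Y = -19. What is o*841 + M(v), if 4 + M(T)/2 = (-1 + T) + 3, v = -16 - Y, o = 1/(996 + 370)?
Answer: 3573/1366 ≈ 2.6157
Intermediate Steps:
o = 1/1366 ≈ 0.00073206
v = 3 (v = -16 - 1*(-19) = -16 + 19 = 3)
M(T) = -4 + 2*T (M(T) = -8 + 2*((-1 + T) + 3) = -8 + 2*(2 + T) = -8 + (4 + 2*T) = -4 + 2*T)
o*841 + M(v) = (1/1366)*841 + (-4 + 2*3) = 841/1366 + (-4 + 6) = 841/1366 + 2 = 3573/1366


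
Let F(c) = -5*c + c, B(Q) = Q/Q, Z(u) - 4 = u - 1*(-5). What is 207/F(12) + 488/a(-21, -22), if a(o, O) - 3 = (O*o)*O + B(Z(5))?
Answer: -44303/10160 ≈ -4.3605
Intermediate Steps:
Z(u) = 9 + u (Z(u) = 4 + (u - 1*(-5)) = 4 + (u + 5) = 4 + (5 + u) = 9 + u)
B(Q) = 1
a(o, O) = 4 + o*O² (a(o, O) = 3 + ((O*o)*O + 1) = 3 + (o*O² + 1) = 3 + (1 + o*O²) = 4 + o*O²)
F(c) = -4*c
207/F(12) + 488/a(-21, -22) = 207/((-4*12)) + 488/(4 - 21*(-22)²) = 207/(-48) + 488/(4 - 21*484) = 207*(-1/48) + 488/(4 - 10164) = -69/16 + 488/(-10160) = -69/16 + 488*(-1/10160) = -69/16 - 61/1270 = -44303/10160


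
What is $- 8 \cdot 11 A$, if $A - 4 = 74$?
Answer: $-6864$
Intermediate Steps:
$A = 78$ ($A = 4 + 74 = 78$)
$- 8 \cdot 11 A = - 8 \cdot 11 \cdot 78 = \left(-8\right) 858 = -6864$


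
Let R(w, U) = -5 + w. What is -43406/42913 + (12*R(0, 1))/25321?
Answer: -1101658106/1086600073 ≈ -1.0139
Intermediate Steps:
-43406/42913 + (12*R(0, 1))/25321 = -43406/42913 + (12*(-5 + 0))/25321 = -43406*1/42913 + (12*(-5))*(1/25321) = -43406/42913 - 60*1/25321 = -43406/42913 - 60/25321 = -1101658106/1086600073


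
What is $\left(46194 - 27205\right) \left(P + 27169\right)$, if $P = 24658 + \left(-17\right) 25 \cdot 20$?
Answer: $822736403$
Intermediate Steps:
$P = 16158$ ($P = 24658 - 8500 = 16158$)
$\left(46194 - 27205\right) \left(P + 27169\right) = \left(46194 - 27205\right) \left(16158 + 27169\right) = 18989 \cdot 43327 = 822736403$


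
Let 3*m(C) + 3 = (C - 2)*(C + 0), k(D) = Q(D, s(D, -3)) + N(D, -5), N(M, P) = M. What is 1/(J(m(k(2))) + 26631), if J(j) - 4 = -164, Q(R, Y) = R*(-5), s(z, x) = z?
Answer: 1/26471 ≈ 3.7777e-5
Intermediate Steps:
Q(R, Y) = -5*R
k(D) = -4*D (k(D) = -5*D + D = -4*D)
m(C) = -1 + C*(-2 + C)/3 (m(C) = -1 + ((C - 2)*(C + 0))/3 = -1 + ((-2 + C)*C)/3 = -1 + (C*(-2 + C))/3 = -1 + C*(-2 + C)/3)
J(j) = -160 (J(j) = 4 - 164 = -160)
1/(J(m(k(2))) + 26631) = 1/(-160 + 26631) = 1/26471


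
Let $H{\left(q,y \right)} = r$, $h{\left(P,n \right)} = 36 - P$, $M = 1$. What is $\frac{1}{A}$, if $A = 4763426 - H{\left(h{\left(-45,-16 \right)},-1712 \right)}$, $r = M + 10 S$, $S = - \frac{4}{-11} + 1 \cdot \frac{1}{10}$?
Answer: $\frac{11}{52397624} \approx 2.0993 \cdot 10^{-7}$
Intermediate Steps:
$S = \frac{51}{110}$ ($S = \left(-4\right) \left(- \frac{1}{11}\right) + 1 \cdot \frac{1}{10} = \frac{4}{11} + \frac{1}{10} = \frac{51}{110} \approx 0.46364$)
$r = \frac{62}{11}$ ($r = 1 + 10 \cdot \frac{51}{110} = 1 + \frac{51}{11} = \frac{62}{11} \approx 5.6364$)
$H{\left(q,y \right)} = \frac{62}{11}$
$A = \frac{52397624}{11}$ ($A = 4763426 - \frac{62}{11} = \frac{52397624}{11} \approx 4.7634 \cdot 10^{6}$)
$\frac{1}{A} = \frac{1}{\frac{52397624}{11}} = \frac{11}{52397624}$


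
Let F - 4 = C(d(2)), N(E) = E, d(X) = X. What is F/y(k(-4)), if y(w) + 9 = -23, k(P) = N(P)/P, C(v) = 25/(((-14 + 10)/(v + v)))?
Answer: 21/32 ≈ 0.65625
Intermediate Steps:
C(v) = -25*v/2 (C(v) = 25/((-4*1/(2*v))) = 25/((-2/v)) = 25*(-v/2) = -25*v/2)
k(P) = 1 (k(P) = P/P = 1)
y(w) = -32 (y(w) = -9 - 23 = -32)
F = -21 (F = 4 - 25/2*2 = 4 - 25 = -21)
F/y(k(-4)) = -21/(-32) = -21*(-1/32) = 21/32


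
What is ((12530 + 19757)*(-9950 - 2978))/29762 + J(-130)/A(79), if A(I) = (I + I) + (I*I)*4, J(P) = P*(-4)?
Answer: -2621516624188/186920241 ≈ -14025.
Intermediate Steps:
J(P) = -4*P
A(I) = 2*I + 4*I² (A(I) = 2*I + I²*4 = 2*I + 4*I²)
((12530 + 19757)*(-9950 - 2978))/29762 + J(-130)/A(79) = ((12530 + 19757)*(-9950 - 2978))/29762 + (-4*(-130))/((2*79*(1 + 2*79))) = (32287*(-12928))*(1/29762) + 520/((2*79*(1 + 158))) = -417406336*1/29762 + 520/((2*79*159)) = -208703168/14881 + 520/25122 = -208703168/14881 + 520*(1/25122) = -208703168/14881 + 260/12561 = -2621516624188/186920241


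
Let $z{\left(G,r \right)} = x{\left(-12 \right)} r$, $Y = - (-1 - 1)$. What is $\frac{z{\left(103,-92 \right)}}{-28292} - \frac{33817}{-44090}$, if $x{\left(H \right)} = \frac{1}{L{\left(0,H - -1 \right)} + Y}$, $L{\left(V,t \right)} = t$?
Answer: $\frac{2151674699}{2806637130} \approx 0.76664$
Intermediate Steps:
$Y = 2$ ($Y = \left(-1\right) \left(-2\right) = 2$)
$x{\left(H \right)} = \frac{1}{3 + H}$ ($x{\left(H \right)} = \frac{1}{\left(H - -1\right) + 2} = \frac{1}{\left(H + 1\right) + 2} = \frac{1}{\left(1 + H\right) + 2} = \frac{1}{3 + H}$)
$z{\left(G,r \right)} = - \frac{r}{9}$ ($z{\left(G,r \right)} = \frac{r}{3 - 12} = \frac{r}{-9} = - \frac{r}{9}$)
$\frac{z{\left(103,-92 \right)}}{-28292} - \frac{33817}{-44090} = \frac{\left(- \frac{1}{9}\right) \left(-92\right)}{-28292} - \frac{33817}{-44090} = \frac{92}{9} \left(- \frac{1}{28292}\right) - - \frac{33817}{44090} = - \frac{23}{63657} + \frac{33817}{44090} = \frac{2151674699}{2806637130}$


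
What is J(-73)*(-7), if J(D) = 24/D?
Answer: 168/73 ≈ 2.3014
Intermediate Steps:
J(-73)*(-7) = (24/(-73))*(-7) = (24*(-1/73))*(-7) = -24/73*(-7) = 168/73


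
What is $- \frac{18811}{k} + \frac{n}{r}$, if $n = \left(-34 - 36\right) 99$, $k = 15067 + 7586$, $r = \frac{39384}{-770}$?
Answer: $\frac{3337161691}{24782382} \approx 134.66$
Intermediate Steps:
$r = - \frac{19692}{385}$ ($r = 39384 \left(- \frac{1}{770}\right) = - \frac{19692}{385} \approx -51.148$)
$k = 22653$
$n = -6930$ ($n = \left(-70\right) 99 = -6930$)
$- \frac{18811}{k} + \frac{n}{r} = - \frac{18811}{22653} - \frac{6930}{- \frac{19692}{385}} = \left(-18811\right) \frac{1}{22653} - - \frac{148225}{1094} = - \frac{18811}{22653} + \frac{148225}{1094} = \frac{3337161691}{24782382}$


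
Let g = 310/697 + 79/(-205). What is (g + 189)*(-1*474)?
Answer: -312305328/3485 ≈ -89614.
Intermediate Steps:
g = 207/3485 (g = 310*(1/697) + 79*(-1/205) = 310/697 - 79/205 = 207/3485 ≈ 0.059397)
(g + 189)*(-1*474) = (207/3485 + 189)*(-1*474) = (658872/3485)*(-474) = -312305328/3485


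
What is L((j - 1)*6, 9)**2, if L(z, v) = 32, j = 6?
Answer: 1024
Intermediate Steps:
L((j - 1)*6, 9)**2 = 32**2 = 1024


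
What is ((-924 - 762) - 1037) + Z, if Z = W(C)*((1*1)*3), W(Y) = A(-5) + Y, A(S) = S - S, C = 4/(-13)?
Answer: -35411/13 ≈ -2723.9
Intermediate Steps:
C = -4/13 (C = 4*(-1/13) = -4/13 ≈ -0.30769)
A(S) = 0
W(Y) = Y (W(Y) = 0 + Y = Y)
Z = -12/13 (Z = -4*1*1*3/13 = -4*3/13 = -4/13*3 = -12/13 ≈ -0.92308)
((-924 - 762) - 1037) + Z = ((-924 - 762) - 1037) - 12/13 = (-1686 - 1037) - 12/13 = -2723 - 12/13 = -35411/13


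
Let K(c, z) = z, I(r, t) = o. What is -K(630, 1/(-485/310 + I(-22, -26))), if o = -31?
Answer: 62/2019 ≈ 0.030708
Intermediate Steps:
I(r, t) = -31
-K(630, 1/(-485/310 + I(-22, -26))) = -1/(-485/310 - 31) = -1/(-485*1/310 - 31) = -1/(-97/62 - 31) = -1/(-2019/62) = -1*(-62/2019) = 62/2019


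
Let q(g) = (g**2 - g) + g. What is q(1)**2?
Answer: 1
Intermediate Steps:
q(g) = g**2
q(1)**2 = (1**2)**2 = 1**2 = 1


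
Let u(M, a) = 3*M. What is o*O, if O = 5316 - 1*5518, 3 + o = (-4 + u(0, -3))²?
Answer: -2626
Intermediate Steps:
o = 13 (o = -3 + (-4 + 3*0)² = -3 + (-4 + 0)² = -3 + (-4)² = -3 + 16 = 13)
O = -202 (O = 5316 - 5518 = -202)
o*O = 13*(-202) = -2626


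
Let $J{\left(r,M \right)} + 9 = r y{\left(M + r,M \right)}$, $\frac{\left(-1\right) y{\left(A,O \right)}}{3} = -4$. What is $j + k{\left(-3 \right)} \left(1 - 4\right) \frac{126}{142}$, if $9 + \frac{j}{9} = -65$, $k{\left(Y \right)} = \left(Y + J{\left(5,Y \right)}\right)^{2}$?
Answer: $- \frac{482742}{71} \approx -6799.2$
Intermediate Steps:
$y{\left(A,O \right)} = 12$ ($y{\left(A,O \right)} = \left(-3\right) \left(-4\right) = 12$)
$J{\left(r,M \right)} = -9 + 12 r$ ($J{\left(r,M \right)} = -9 + r 12 = -9 + 12 r$)
$k{\left(Y \right)} = \left(51 + Y\right)^{2}$ ($k{\left(Y \right)} = \left(Y + \left(-9 + 12 \cdot 5\right)\right)^{2} = \left(Y + \left(-9 + 60\right)\right)^{2} = \left(Y + 51\right)^{2} = \left(51 + Y\right)^{2}$)
$j = -666$ ($j = -81 + 9 \left(-65\right) = -81 - 585 = -666$)
$j + k{\left(-3 \right)} \left(1 - 4\right) \frac{126}{142} = -666 + \left(51 - 3\right)^{2} \left(1 - 4\right) \frac{126}{142} = -666 + 48^{2} \left(-3\right) 126 \cdot \frac{1}{142} = -666 + 2304 \left(-3\right) \frac{63}{71} = -666 - \frac{435456}{71} = - \frac{482742}{71}$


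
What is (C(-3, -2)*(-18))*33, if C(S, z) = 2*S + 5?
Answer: 594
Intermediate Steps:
C(S, z) = 5 + 2*S
(C(-3, -2)*(-18))*33 = ((5 + 2*(-3))*(-18))*33 = ((5 - 6)*(-18))*33 = -1*(-18)*33 = 18*33 = 594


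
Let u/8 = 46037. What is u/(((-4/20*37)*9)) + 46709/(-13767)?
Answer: -650441263/117549 ≈ -5533.4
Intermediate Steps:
u = 368296 (u = 8*46037 = 368296)
u/(((-4/20*37)*9)) + 46709/(-13767) = 368296/(((-4/20*37)*9)) + 46709/(-13767) = 368296/(((-4*1/20*37)*9)) + 46709*(-1/13767) = 368296/((-1/5*37*9)) - 3593/1059 = 368296/((-37/5*9)) - 3593/1059 = 368296/(-333/5) - 3593/1059 = 368296*(-5/333) - 3593/1059 = -1841480/333 - 3593/1059 = -650441263/117549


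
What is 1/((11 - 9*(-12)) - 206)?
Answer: -1/87 ≈ -0.011494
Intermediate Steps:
1/((11 - 9*(-12)) - 206) = 1/((11 + 108) - 206) = 1/(119 - 206) = 1/(-87) = -1/87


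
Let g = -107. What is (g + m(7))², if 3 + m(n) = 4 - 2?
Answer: 11664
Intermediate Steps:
m(n) = -1 (m(n) = -3 + (4 - 2) = -3 + 2 = -1)
(g + m(7))² = (-107 - 1)² = (-108)² = 11664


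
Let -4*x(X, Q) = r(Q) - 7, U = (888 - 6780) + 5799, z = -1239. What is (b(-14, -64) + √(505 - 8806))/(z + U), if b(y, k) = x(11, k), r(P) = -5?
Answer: -1/444 - I*√8301/1332 ≈ -0.0022523 - 0.068401*I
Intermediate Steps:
U = -93 (U = -5892 + 5799 = -93)
x(X, Q) = 3 (x(X, Q) = -(-5 - 7)/4 = -¼*(-12) = 3)
b(y, k) = 3
(b(-14, -64) + √(505 - 8806))/(z + U) = (3 + √(505 - 8806))/(-1239 - 93) = (3 + √(-8301))/(-1332) = (3 + I*√8301)*(-1/1332) = -1/444 - I*√8301/1332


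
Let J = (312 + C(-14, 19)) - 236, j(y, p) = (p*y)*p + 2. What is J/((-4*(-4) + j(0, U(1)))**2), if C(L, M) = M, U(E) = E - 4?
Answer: 95/324 ≈ 0.29321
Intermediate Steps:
U(E) = -4 + E
j(y, p) = 2 + y*p**2 (j(y, p) = y*p**2 + 2 = 2 + y*p**2)
J = 95 (J = (312 + 19) - 236 = 331 - 236 = 95)
J/((-4*(-4) + j(0, U(1)))**2) = 95/((-4*(-4) + (2 + 0*(-4 + 1)**2))**2) = 95/((16 + (2 + 0*(-3)**2))**2) = 95/((16 + (2 + 0*9))**2) = 95/((16 + (2 + 0))**2) = 95/((16 + 2)**2) = 95/(18**2) = 95/324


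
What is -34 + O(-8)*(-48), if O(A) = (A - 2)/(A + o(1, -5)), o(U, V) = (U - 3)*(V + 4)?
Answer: -114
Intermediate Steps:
o(U, V) = (-3 + U)*(4 + V)
O(A) = (-2 + A)/(2 + A) (O(A) = (A - 2)/(A + (-12 - 3*(-5) + 4*1 + 1*(-5))) = (-2 + A)/(A + (-12 + 15 + 4 - 5)) = (-2 + A)/(A + 2) = (-2 + A)/(2 + A))
-34 + O(-8)*(-48) = -34 + ((-2 - 8)/(2 - 8))*(-48) = -34 + (-10/(-6))*(-48) = -34 - ⅙*(-10)*(-48) = -34 + (5/3)*(-48) = -34 - 80 = -114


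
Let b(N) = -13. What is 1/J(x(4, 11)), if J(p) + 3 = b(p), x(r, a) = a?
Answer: -1/16 ≈ -0.062500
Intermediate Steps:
J(p) = -16 (J(p) = -3 - 13 = -16)
1/J(x(4, 11)) = 1/(-16) = -1/16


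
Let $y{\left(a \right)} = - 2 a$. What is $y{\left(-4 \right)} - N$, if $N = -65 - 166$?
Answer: $239$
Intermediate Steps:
$N = -231$ ($N = -65 - 166 = -231$)
$y{\left(-4 \right)} - N = \left(-2\right) \left(-4\right) - -231 = 8 + 231 = 239$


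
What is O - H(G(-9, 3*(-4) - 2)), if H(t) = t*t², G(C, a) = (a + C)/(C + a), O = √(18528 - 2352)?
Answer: -1 + 4*√1011 ≈ 126.18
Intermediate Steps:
O = 4*√1011 (O = √16176 = 4*√1011 ≈ 127.18)
G(C, a) = 1 (G(C, a) = (C + a)/(C + a) = 1)
H(t) = t³
O - H(G(-9, 3*(-4) - 2)) = 4*√1011 - 1*1³ = 4*√1011 - 1*1 = 4*√1011 - 1 = -1 + 4*√1011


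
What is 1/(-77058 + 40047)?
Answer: -1/37011 ≈ -2.7019e-5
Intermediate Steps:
1/(-77058 + 40047) = 1/(-37011) = -1/37011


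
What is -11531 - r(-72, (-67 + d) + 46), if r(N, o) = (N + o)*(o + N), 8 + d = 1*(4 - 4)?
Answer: -21732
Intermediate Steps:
d = -8 (d = -8 + 1*(4 - 4) = -8 + 1*0 = -8 + 0 = -8)
r(N, o) = (N + o)² (r(N, o) = (N + o)*(N + o) = (N + o)²)
-11531 - r(-72, (-67 + d) + 46) = -11531 - (-72 + ((-67 - 8) + 46))² = -11531 - (-72 + (-75 + 46))² = -11531 - (-72 - 29)² = -11531 - 1*(-101)² = -11531 - 1*10201 = -11531 - 10201 = -21732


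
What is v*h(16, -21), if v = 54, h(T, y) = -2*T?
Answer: -1728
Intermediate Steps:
v*h(16, -21) = 54*(-2*16) = 54*(-32) = -1728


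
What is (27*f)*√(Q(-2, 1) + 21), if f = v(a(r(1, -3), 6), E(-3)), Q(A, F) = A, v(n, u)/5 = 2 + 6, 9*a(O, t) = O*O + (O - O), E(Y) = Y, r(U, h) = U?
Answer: 1080*√19 ≈ 4707.6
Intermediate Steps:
a(O, t) = O²/9 (a(O, t) = (O*O + (O - O))/9 = (O² + 0)/9 = O²/9)
v(n, u) = 40 (v(n, u) = 5*(2 + 6) = 5*8 = 40)
f = 40
(27*f)*√(Q(-2, 1) + 21) = (27*40)*√(-2 + 21) = 1080*√19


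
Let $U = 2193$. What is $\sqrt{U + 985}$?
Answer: $\sqrt{3178} \approx 56.374$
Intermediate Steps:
$\sqrt{U + 985} = \sqrt{2193 + 985} = \sqrt{3178}$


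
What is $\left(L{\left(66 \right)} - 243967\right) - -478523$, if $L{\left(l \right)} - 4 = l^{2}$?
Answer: $238916$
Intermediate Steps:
$L{\left(l \right)} = 4 + l^{2}$
$\left(L{\left(66 \right)} - 243967\right) - -478523 = \left(\left(4 + 66^{2}\right) - 243967\right) - -478523 = \left(\left(4 + 4356\right) - 243967\right) + 478523 = \left(4360 - 243967\right) + 478523 = -239607 + 478523 = 238916$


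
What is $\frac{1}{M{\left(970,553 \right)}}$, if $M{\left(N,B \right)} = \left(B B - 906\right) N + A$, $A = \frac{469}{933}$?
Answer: $\frac{933}{275940264499} \approx 3.3812 \cdot 10^{-9}$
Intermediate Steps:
$A = \frac{469}{933}$ ($A = 469 \cdot \frac{1}{933} = \frac{469}{933} \approx 0.50268$)
$M{\left(N,B \right)} = \frac{469}{933} + N \left(-906 + B^{2}\right)$ ($M{\left(N,B \right)} = \left(B B - 906\right) N + \frac{469}{933} = \left(B^{2} - 906\right) N + \frac{469}{933} = \left(-906 + B^{2}\right) N + \frac{469}{933} = N \left(-906 + B^{2}\right) + \frac{469}{933} = \frac{469}{933} + N \left(-906 + B^{2}\right)$)
$\frac{1}{M{\left(970,553 \right)}} = \frac{1}{\frac{469}{933} - 878820 + 970 \cdot 553^{2}} = \frac{1}{\frac{469}{933} - 878820 + 970 \cdot 305809} = \frac{1}{\frac{469}{933} - 878820 + 296634730} = \frac{1}{\frac{275940264499}{933}} = \frac{933}{275940264499}$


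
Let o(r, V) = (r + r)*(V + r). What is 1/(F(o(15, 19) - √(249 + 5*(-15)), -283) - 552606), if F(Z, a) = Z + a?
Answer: -551869/304559392987 + √174/304559392987 ≈ -1.8120e-6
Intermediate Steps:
o(r, V) = 2*r*(V + r) (o(r, V) = (2*r)*(V + r) = 2*r*(V + r))
1/(F(o(15, 19) - √(249 + 5*(-15)), -283) - 552606) = 1/(((2*15*(19 + 15) - √(249 + 5*(-15))) - 283) - 552606) = 1/(((2*15*34 - √(249 - 75)) - 283) - 552606) = 1/(((1020 - √174) - 283) - 552606) = 1/((737 - √174) - 552606) = 1/(-551869 - √174)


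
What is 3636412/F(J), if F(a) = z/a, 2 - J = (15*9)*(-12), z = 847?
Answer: 5898260264/847 ≈ 6.9637e+6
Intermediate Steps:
J = 1622 (J = 2 - 15*9*(-12) = 2 - 135*(-12) = 2 - 1*(-1620) = 2 + 1620 = 1622)
F(a) = 847/a
3636412/F(J) = 3636412/((847/1622)) = 3636412/((847*(1/1622))) = 3636412/(847/1622) = 3636412*(1622/847) = 5898260264/847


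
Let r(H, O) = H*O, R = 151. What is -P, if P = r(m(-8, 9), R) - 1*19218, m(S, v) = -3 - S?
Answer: 18463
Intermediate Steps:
P = -18463 (P = (-3 - 1*(-8))*151 - 1*19218 = (-3 + 8)*151 - 19218 = 5*151 - 19218 = 755 - 19218 = -18463)
-P = -1*(-18463) = 18463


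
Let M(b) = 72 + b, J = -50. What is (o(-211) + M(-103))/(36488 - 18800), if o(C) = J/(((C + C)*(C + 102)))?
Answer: -356497/203403156 ≈ -0.0017527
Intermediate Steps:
o(C) = -25/(C*(102 + C)) (o(C) = -50*1/((C + 102)*(C + C)) = -50*1/(2*C*(102 + C)) = -25/(C*(102 + C)))
(o(-211) + M(-103))/(36488 - 18800) = (-25/(-211*(102 - 211)) + (72 - 103))/(36488 - 18800) = (-25*(-1/211)/(-109) - 31)/17688 = (-25*(-1/211)*(-1/109) - 31)*(1/17688) = (-25/22999 - 31)*(1/17688) = -712994/22999*1/17688 = -356497/203403156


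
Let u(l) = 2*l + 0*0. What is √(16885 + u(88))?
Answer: 11*√141 ≈ 130.62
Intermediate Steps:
u(l) = 2*l (u(l) = 2*l + 0 = 2*l)
√(16885 + u(88)) = √(16885 + 2*88) = √(16885 + 176) = √17061 = 11*√141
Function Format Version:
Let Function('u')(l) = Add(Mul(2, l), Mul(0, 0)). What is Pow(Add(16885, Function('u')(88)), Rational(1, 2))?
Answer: Mul(11, Pow(141, Rational(1, 2))) ≈ 130.62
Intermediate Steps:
Function('u')(l) = Mul(2, l) (Function('u')(l) = Add(Mul(2, l), 0) = Mul(2, l))
Pow(Add(16885, Function('u')(88)), Rational(1, 2)) = Pow(Add(16885, Mul(2, 88)), Rational(1, 2)) = Pow(Add(16885, 176), Rational(1, 2)) = Pow(17061, Rational(1, 2)) = Mul(11, Pow(141, Rational(1, 2)))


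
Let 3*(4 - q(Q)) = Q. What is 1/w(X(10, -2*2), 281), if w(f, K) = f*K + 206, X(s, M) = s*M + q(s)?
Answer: -3/32540 ≈ -9.2194e-5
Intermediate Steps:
q(Q) = 4 - Q/3
X(s, M) = 4 - s/3 + M*s (X(s, M) = s*M + (4 - s/3) = M*s + (4 - s/3) = 4 - s/3 + M*s)
w(f, K) = 206 + K*f (w(f, K) = K*f + 206 = 206 + K*f)
1/w(X(10, -2*2), 281) = 1/(206 + 281*(4 - 1/3*10 - 2*2*10)) = 1/(206 + 281*(4 - 10/3 - 4*10)) = 1/(206 + 281*(4 - 10/3 - 40)) = 1/(206 + 281*(-118/3)) = 1/(206 - 33158/3) = 1/(-32540/3) = -3/32540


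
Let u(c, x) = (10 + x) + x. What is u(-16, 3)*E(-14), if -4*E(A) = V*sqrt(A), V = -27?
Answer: 108*I*sqrt(14) ≈ 404.1*I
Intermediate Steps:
u(c, x) = 10 + 2*x
E(A) = 27*sqrt(A)/4 (E(A) = -(-27)*sqrt(A)/4 = 27*sqrt(A)/4)
u(-16, 3)*E(-14) = (10 + 2*3)*(27*sqrt(-14)/4) = (10 + 6)*(27*(I*sqrt(14))/4) = 16*(27*I*sqrt(14)/4) = 108*I*sqrt(14)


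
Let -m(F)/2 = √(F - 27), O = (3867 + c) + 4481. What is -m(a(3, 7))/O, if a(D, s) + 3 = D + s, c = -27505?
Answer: -4*I*√5/19157 ≈ -0.00046689*I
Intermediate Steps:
a(D, s) = -3 + D + s (a(D, s) = -3 + (D + s) = -3 + D + s)
O = -19157 (O = (3867 - 27505) + 4481 = -23638 + 4481 = -19157)
m(F) = -2*√(-27 + F) (m(F) = -2*√(F - 27) = -2*√(-27 + F))
-m(a(3, 7))/O = -(-2*√(-27 + (-3 + 3 + 7)))/(-19157) = -(-2*√(-27 + 7))*(-1)/19157 = -(-4*I*√5)*(-1)/19157 = -4*I*√5/19157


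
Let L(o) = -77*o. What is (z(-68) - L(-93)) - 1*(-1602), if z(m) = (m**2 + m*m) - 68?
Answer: 3621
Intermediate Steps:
z(m) = -68 + 2*m**2 (z(m) = (m**2 + m**2) - 68 = 2*m**2 - 68 = -68 + 2*m**2)
(z(-68) - L(-93)) - 1*(-1602) = ((-68 + 2*(-68)**2) - (-77)*(-93)) - 1*(-1602) = ((-68 + 2*4624) - 1*7161) + 1602 = ((-68 + 9248) - 7161) + 1602 = (9180 - 7161) + 1602 = 2019 + 1602 = 3621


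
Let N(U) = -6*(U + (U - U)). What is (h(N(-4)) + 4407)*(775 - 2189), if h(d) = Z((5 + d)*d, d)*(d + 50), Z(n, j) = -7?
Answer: -5499046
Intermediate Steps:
N(U) = -6*U (N(U) = -6*(U + 0) = -6*U)
h(d) = -350 - 7*d (h(d) = -7*(d + 50) = -7*(50 + d) = -350 - 7*d)
(h(N(-4)) + 4407)*(775 - 2189) = ((-350 - (-42)*(-4)) + 4407)*(775 - 2189) = ((-350 - 7*24) + 4407)*(-1414) = ((-350 - 168) + 4407)*(-1414) = (-518 + 4407)*(-1414) = 3889*(-1414) = -5499046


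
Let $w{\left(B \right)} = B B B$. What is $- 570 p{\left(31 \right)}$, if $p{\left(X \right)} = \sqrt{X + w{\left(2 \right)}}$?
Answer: $- 570 \sqrt{39} \approx -3559.6$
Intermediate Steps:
$w{\left(B \right)} = B^{3}$ ($w{\left(B \right)} = B^{2} B = B^{3}$)
$p{\left(X \right)} = \sqrt{8 + X}$ ($p{\left(X \right)} = \sqrt{X + 2^{3}} = \sqrt{X + 8} = \sqrt{8 + X}$)
$- 570 p{\left(31 \right)} = - 570 \sqrt{8 + 31} = - 570 \sqrt{39}$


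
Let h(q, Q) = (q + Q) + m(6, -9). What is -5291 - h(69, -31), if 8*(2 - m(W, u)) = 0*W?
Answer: -5331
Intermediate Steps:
m(W, u) = 2 (m(W, u) = 2 - 0*W = 2 - ⅛*0 = 2 + 0 = 2)
h(q, Q) = 2 + Q + q (h(q, Q) = (q + Q) + 2 = (Q + q) + 2 = 2 + Q + q)
-5291 - h(69, -31) = -5291 - (2 - 31 + 69) = -5291 - 1*40 = -5291 - 40 = -5331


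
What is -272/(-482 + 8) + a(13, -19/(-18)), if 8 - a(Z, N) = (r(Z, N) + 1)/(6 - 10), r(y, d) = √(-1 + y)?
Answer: 8365/948 + √3/2 ≈ 9.6899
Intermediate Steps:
a(Z, N) = 33/4 + √(-1 + Z)/4 (a(Z, N) = 8 - (√(-1 + Z) + 1)/(6 - 10) = 8 - (1 + √(-1 + Z))/(-4) = 8 - (1 + √(-1 + Z))*(-1)/4 = 8 - (-¼ - √(-1 + Z)/4) = 8 + (¼ + √(-1 + Z)/4) = 33/4 + √(-1 + Z)/4)
-272/(-482 + 8) + a(13, -19/(-18)) = -272/(-482 + 8) + (33/4 + √(-1 + 13)/4) = -272/(-474) + (33/4 + √12/4) = -1/474*(-272) + (33/4 + (2*√3)/4) = 136/237 + (33/4 + √3/2) = 8365/948 + √3/2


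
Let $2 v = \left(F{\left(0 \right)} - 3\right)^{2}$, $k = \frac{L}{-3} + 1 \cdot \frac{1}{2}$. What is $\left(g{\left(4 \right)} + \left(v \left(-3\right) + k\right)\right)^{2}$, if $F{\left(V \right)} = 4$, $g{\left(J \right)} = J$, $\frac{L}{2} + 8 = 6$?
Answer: $\frac{169}{9} \approx 18.778$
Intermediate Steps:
$L = -4$ ($L = -16 + 2 \cdot 6 = -16 + 12 = -4$)
$k = \frac{11}{6}$ ($k = - \frac{4}{-3} + 1 \cdot \frac{1}{2} = \left(-4\right) \left(- \frac{1}{3}\right) + 1 \cdot \frac{1}{2} = \frac{4}{3} + \frac{1}{2} = \frac{11}{6} \approx 1.8333$)
$v = \frac{1}{2}$ ($v = \frac{\left(4 - 3\right)^{2}}{2} = \frac{1^{2}}{2} = \frac{1}{2} \cdot 1 = \frac{1}{2} \approx 0.5$)
$\left(g{\left(4 \right)} + \left(v \left(-3\right) + k\right)\right)^{2} = \left(4 + \left(\frac{1}{2} \left(-3\right) + \frac{11}{6}\right)\right)^{2} = \left(4 + \left(- \frac{3}{2} + \frac{11}{6}\right)\right)^{2} = \left(4 + \frac{1}{3}\right)^{2} = \left(\frac{13}{3}\right)^{2} = \frac{169}{9}$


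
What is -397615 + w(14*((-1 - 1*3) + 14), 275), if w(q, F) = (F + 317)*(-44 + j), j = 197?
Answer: -307039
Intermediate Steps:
w(q, F) = 48501 + 153*F (w(q, F) = (F + 317)*(-44 + 197) = (317 + F)*153 = 48501 + 153*F)
-397615 + w(14*((-1 - 1*3) + 14), 275) = -397615 + (48501 + 153*275) = -397615 + (48501 + 42075) = -397615 + 90576 = -307039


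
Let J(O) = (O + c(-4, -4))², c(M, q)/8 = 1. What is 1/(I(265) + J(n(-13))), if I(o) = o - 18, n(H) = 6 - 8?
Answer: 1/283 ≈ 0.0035336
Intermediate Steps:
n(H) = -2
c(M, q) = 8 (c(M, q) = 8*1 = 8)
J(O) = (8 + O)² (J(O) = (O + 8)² = (8 + O)²)
I(o) = -18 + o
1/(I(265) + J(n(-13))) = 1/((-18 + 265) + (8 - 2)²) = 1/(247 + 6²) = 1/(247 + 36) = 1/283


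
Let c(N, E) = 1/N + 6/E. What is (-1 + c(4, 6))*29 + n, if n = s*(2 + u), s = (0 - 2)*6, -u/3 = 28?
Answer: 3965/4 ≈ 991.25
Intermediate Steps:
u = -84 (u = -3*28 = -84)
c(N, E) = 1/N + 6/E
s = -12 (s = -2*6 = -12)
n = 984 (n = -12*(2 - 84) = -12*(-82) = 984)
(-1 + c(4, 6))*29 + n = (-1 + (1/4 + 6/6))*29 + 984 = (-1 + (¼ + 6*(⅙)))*29 + 984 = (-1 + (¼ + 1))*29 + 984 = (-1 + 5/4)*29 + 984 = (¼)*29 + 984 = 29/4 + 984 = 3965/4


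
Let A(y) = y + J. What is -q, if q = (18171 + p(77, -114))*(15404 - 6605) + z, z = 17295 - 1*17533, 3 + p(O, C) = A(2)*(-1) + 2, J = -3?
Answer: -159886391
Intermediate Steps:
A(y) = -3 + y (A(y) = y - 3 = -3 + y)
p(O, C) = 0 (p(O, C) = -3 + ((-3 + 2)*(-1) + 2) = -3 + (-1*(-1) + 2) = -3 + (1 + 2) = -3 + 3 = 0)
z = -238 (z = 17295 - 17533 = -238)
q = 159886391 (q = (18171 + 0)*(15404 - 6605) - 238 = 18171*8799 - 238 = 159886629 - 238 = 159886391)
-q = -1*159886391 = -159886391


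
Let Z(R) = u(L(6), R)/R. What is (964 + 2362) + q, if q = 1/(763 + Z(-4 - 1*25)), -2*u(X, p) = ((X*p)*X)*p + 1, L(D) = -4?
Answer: 191946844/57711 ≈ 3326.0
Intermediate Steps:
u(X, p) = -½ - X²*p²/2 (u(X, p) = -(((X*p)*X)*p + 1)/2 = -((p*X²)*p + 1)/2 = -(X²*p² + 1)/2 = -(1 + X²*p²)/2 = -½ - X²*p²/2)
Z(R) = (-½ - 8*R²)/R (Z(R) = (-½ - ½*(-4)²*R²)/R = (-½ - ½*16*R²)/R = (-½ - 8*R²)/R)
q = 58/57711 (q = 1/(763 + (-8*(-4 - 1*25) - 1/(2*(-4 - 1*25)))) = 1/(763 + (-8*(-4 - 25) - 1/(2*(-4 - 25)))) = 1/(763 + (-8*(-29) - ½/(-29))) = 1/(763 + (232 - ½*(-1/29))) = 1/(763 + (232 + 1/58)) = 1/(763 + 13457/58) = 1/(57711/58) = 58/57711 ≈ 0.0010050)
(964 + 2362) + q = (964 + 2362) + 58/57711 = 3326 + 58/57711 = 191946844/57711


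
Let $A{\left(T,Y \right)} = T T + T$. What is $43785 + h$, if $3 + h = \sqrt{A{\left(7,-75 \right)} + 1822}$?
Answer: $43782 + \sqrt{1878} \approx 43825.0$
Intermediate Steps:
$A{\left(T,Y \right)} = T + T^{2}$ ($A{\left(T,Y \right)} = T^{2} + T = T + T^{2}$)
$h = -3 + \sqrt{1878}$ ($h = -3 + \sqrt{7 \left(1 + 7\right) + 1822} = -3 + \sqrt{7 \cdot 8 + 1822} = -3 + \sqrt{56 + 1822} = -3 + \sqrt{1878} \approx 40.336$)
$43785 + h = 43785 - \left(3 - \sqrt{1878}\right) = 43782 + \sqrt{1878}$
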